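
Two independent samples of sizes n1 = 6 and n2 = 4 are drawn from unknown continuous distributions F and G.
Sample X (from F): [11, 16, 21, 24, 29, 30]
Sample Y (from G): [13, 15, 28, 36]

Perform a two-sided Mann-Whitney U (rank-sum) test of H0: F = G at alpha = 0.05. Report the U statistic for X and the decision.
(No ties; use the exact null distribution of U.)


Step 1: Combine and sort all 10 observations; assign midranks.
sorted (value, group): (11,X), (13,Y), (15,Y), (16,X), (21,X), (24,X), (28,Y), (29,X), (30,X), (36,Y)
ranks: 11->1, 13->2, 15->3, 16->4, 21->5, 24->6, 28->7, 29->8, 30->9, 36->10
Step 2: Rank sum for X: R1 = 1 + 4 + 5 + 6 + 8 + 9 = 33.
Step 3: U_X = R1 - n1(n1+1)/2 = 33 - 6*7/2 = 33 - 21 = 12.
       U_Y = n1*n2 - U_X = 24 - 12 = 12.
Step 4: No ties, so the exact null distribution of U (based on enumerating the C(10,6) = 210 equally likely rank assignments) gives the two-sided p-value.
Step 5: p-value = 1.000000; compare to alpha = 0.05. fail to reject H0.

U_X = 12, p = 1.000000, fail to reject H0 at alpha = 0.05.


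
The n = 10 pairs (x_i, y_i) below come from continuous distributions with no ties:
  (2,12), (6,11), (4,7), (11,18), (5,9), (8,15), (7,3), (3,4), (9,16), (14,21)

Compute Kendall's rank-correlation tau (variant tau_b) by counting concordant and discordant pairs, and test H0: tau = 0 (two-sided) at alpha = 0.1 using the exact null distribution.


Step 1: Enumerate the 45 unordered pairs (i,j) with i<j and classify each by sign(x_j-x_i) * sign(y_j-y_i).
  (1,2):dx=+4,dy=-1->D; (1,3):dx=+2,dy=-5->D; (1,4):dx=+9,dy=+6->C; (1,5):dx=+3,dy=-3->D
  (1,6):dx=+6,dy=+3->C; (1,7):dx=+5,dy=-9->D; (1,8):dx=+1,dy=-8->D; (1,9):dx=+7,dy=+4->C
  (1,10):dx=+12,dy=+9->C; (2,3):dx=-2,dy=-4->C; (2,4):dx=+5,dy=+7->C; (2,5):dx=-1,dy=-2->C
  (2,6):dx=+2,dy=+4->C; (2,7):dx=+1,dy=-8->D; (2,8):dx=-3,dy=-7->C; (2,9):dx=+3,dy=+5->C
  (2,10):dx=+8,dy=+10->C; (3,4):dx=+7,dy=+11->C; (3,5):dx=+1,dy=+2->C; (3,6):dx=+4,dy=+8->C
  (3,7):dx=+3,dy=-4->D; (3,8):dx=-1,dy=-3->C; (3,9):dx=+5,dy=+9->C; (3,10):dx=+10,dy=+14->C
  (4,5):dx=-6,dy=-9->C; (4,6):dx=-3,dy=-3->C; (4,7):dx=-4,dy=-15->C; (4,8):dx=-8,dy=-14->C
  (4,9):dx=-2,dy=-2->C; (4,10):dx=+3,dy=+3->C; (5,6):dx=+3,dy=+6->C; (5,7):dx=+2,dy=-6->D
  (5,8):dx=-2,dy=-5->C; (5,9):dx=+4,dy=+7->C; (5,10):dx=+9,dy=+12->C; (6,7):dx=-1,dy=-12->C
  (6,8):dx=-5,dy=-11->C; (6,9):dx=+1,dy=+1->C; (6,10):dx=+6,dy=+6->C; (7,8):dx=-4,dy=+1->D
  (7,9):dx=+2,dy=+13->C; (7,10):dx=+7,dy=+18->C; (8,9):dx=+6,dy=+12->C; (8,10):dx=+11,dy=+17->C
  (9,10):dx=+5,dy=+5->C
Step 2: C = 36, D = 9, total pairs = 45.
Step 3: tau = (C - D)/(n(n-1)/2) = (36 - 9)/45 = 0.600000.
Step 4: Exact two-sided p-value (enumerate n! = 3628800 permutations of y under H0): p = 0.016666.
Step 5: alpha = 0.1. reject H0.

tau_b = 0.6000 (C=36, D=9), p = 0.016666, reject H0.


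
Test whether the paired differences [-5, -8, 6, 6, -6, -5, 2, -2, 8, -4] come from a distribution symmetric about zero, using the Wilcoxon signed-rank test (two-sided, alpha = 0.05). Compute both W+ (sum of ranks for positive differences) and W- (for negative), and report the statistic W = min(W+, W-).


Step 1: Drop any zero differences (none here) and take |d_i|.
|d| = [5, 8, 6, 6, 6, 5, 2, 2, 8, 4]
Step 2: Midrank |d_i| (ties get averaged ranks).
ranks: |5|->4.5, |8|->9.5, |6|->7, |6|->7, |6|->7, |5|->4.5, |2|->1.5, |2|->1.5, |8|->9.5, |4|->3
Step 3: Attach original signs; sum ranks with positive sign and with negative sign.
W+ = 7 + 7 + 1.5 + 9.5 = 25
W- = 4.5 + 9.5 + 7 + 4.5 + 1.5 + 3 = 30
(Check: W+ + W- = 55 should equal n(n+1)/2 = 55.)
Step 4: Test statistic W = min(W+, W-) = 25.
Step 5: Ties in |d|, so use the tie-corrected normal approximation.
        E[W] = n(n+1)/4 = 10*11/4 = 27.5.
        Tie groups: |d|=2 (t=2), |d|=5 (t=2), |d|=6 (t=3), |d|=8 (t=2); sum(t^3 - t) = 42.
        Var[W] = n(n+1)(2n+1)/24 - sum(t^3-t)/48 = 2310/24 - 42/48 = 95.375.
        z = (W - E[W]) / sqrt(Var[W]) = (25 - 27.5) / 9.7660 = -0.2560.
        Two-sided p = 2*Phi(z) = 0.797959.
Step 6: alpha = 0.05. fail to reject H0.

W+ = 25, W- = 30, W = min = 25, p = 0.797959, fail to reject H0.


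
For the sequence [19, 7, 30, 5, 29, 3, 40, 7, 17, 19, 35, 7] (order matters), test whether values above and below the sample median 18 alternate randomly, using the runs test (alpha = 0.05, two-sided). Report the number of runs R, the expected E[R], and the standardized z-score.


Step 1: Compute median = 18; label A = above, B = below.
Labels in order: ABABABABBAAB  (n_A = 6, n_B = 6)
Step 2: Count runs R = 10.
Step 3: Under H0 (random ordering), E[R] = 2*n_A*n_B/(n_A+n_B) + 1 = 2*6*6/12 + 1 = 7.0000.
        Var[R] = 2*n_A*n_B*(2*n_A*n_B - n_A - n_B) / ((n_A+n_B)^2 * (n_A+n_B-1)) = 4320/1584 = 2.7273.
        SD[R] = 1.6514.
Step 4: Continuity-corrected z = (R - 0.5 - E[R]) / SD[R] = (10 - 0.5 - 7.0000) / 1.6514 = 1.5138.
Step 5: Two-sided p-value via normal approximation = 2*(1 - Phi(|z|)) = 0.130070.
Step 6: alpha = 0.05. fail to reject H0.

R = 10, z = 1.5138, p = 0.130070, fail to reject H0.


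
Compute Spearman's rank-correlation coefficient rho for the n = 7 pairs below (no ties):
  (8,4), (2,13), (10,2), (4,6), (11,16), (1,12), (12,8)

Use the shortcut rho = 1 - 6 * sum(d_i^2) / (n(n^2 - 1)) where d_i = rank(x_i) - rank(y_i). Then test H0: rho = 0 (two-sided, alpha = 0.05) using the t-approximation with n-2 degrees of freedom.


Step 1: Rank x and y separately (midranks; no ties here).
rank(x): 8->4, 2->2, 10->5, 4->3, 11->6, 1->1, 12->7
rank(y): 4->2, 13->6, 2->1, 6->3, 16->7, 12->5, 8->4
Step 2: d_i = R_x(i) - R_y(i); compute d_i^2.
  (4-2)^2=4, (2-6)^2=16, (5-1)^2=16, (3-3)^2=0, (6-7)^2=1, (1-5)^2=16, (7-4)^2=9
sum(d^2) = 62.
Step 3: rho = 1 - 6*62 / (7*(7^2 - 1)) = 1 - 372/336 = -0.107143.
Step 4: Under H0, t = rho * sqrt((n-2)/(1-rho^2)) = -0.2410 ~ t(5).
Step 5: Two-sided p-value from the t-distribution with 5 df = 0.819151.
Step 6: alpha = 0.05. fail to reject H0.

rho = -0.1071, p = 0.819151, fail to reject H0 at alpha = 0.05.


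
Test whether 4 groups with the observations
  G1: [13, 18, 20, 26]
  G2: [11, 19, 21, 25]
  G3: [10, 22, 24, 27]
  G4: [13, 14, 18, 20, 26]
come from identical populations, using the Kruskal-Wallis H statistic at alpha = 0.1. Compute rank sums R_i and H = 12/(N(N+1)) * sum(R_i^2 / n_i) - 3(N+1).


Step 1: Combine all N = 17 observations and assign midranks.
sorted (value, group, rank): (10,G3,1), (11,G2,2), (13,G1,3.5), (13,G4,3.5), (14,G4,5), (18,G1,6.5), (18,G4,6.5), (19,G2,8), (20,G1,9.5), (20,G4,9.5), (21,G2,11), (22,G3,12), (24,G3,13), (25,G2,14), (26,G1,15.5), (26,G4,15.5), (27,G3,17)
Step 2: Sum ranks within each group.
R_1 = 35 (n_1 = 4)
R_2 = 35 (n_2 = 4)
R_3 = 43 (n_3 = 4)
R_4 = 40 (n_4 = 5)
Step 3: H = 12/(N(N+1)) * sum(R_i^2/n_i) - 3(N+1)
     = 12/(17*18) * (35^2/4 + 35^2/4 + 43^2/4 + 40^2/5) - 3*18
     = 0.039216 * 1394.75 - 54
     = 0.696078.
Step 4: Ties present; correction factor C = 1 - 24/(17^3 - 17) = 0.995098. Corrected H = 0.696078 / 0.995098 = 0.699507.
Step 5: Under H0, H ~ chi^2(3); p-value = 0.873320.
Step 6: alpha = 0.1. fail to reject H0.

H = 0.6995, df = 3, p = 0.873320, fail to reject H0.


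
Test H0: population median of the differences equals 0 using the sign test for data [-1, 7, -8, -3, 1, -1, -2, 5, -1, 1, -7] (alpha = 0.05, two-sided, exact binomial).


Step 1: Discard zero differences. Original n = 11; n_eff = number of nonzero differences = 11.
Nonzero differences (with sign): -1, +7, -8, -3, +1, -1, -2, +5, -1, +1, -7
Step 2: Count signs: positive = 4, negative = 7.
Step 3: Under H0: P(positive) = 0.5, so the number of positives S ~ Bin(11, 0.5).
Step 4: Two-sided exact p-value = sum of Bin(11,0.5) probabilities at or below the observed probability = 0.548828.
Step 5: alpha = 0.05. fail to reject H0.

n_eff = 11, pos = 4, neg = 7, p = 0.548828, fail to reject H0.


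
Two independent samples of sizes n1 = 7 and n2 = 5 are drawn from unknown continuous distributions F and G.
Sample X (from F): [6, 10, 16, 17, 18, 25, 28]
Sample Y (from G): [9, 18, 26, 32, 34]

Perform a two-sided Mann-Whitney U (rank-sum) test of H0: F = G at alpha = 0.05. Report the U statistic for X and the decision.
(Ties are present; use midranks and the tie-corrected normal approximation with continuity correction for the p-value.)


Step 1: Combine and sort all 12 observations; assign midranks.
sorted (value, group): (6,X), (9,Y), (10,X), (16,X), (17,X), (18,X), (18,Y), (25,X), (26,Y), (28,X), (32,Y), (34,Y)
ranks: 6->1, 9->2, 10->3, 16->4, 17->5, 18->6.5, 18->6.5, 25->8, 26->9, 28->10, 32->11, 34->12
Step 2: Rank sum for X: R1 = 1 + 3 + 4 + 5 + 6.5 + 8 + 10 = 37.5.
Step 3: U_X = R1 - n1(n1+1)/2 = 37.5 - 7*8/2 = 37.5 - 28 = 9.5.
       U_Y = n1*n2 - U_X = 35 - 9.5 = 25.5.
Step 4: Ties are present, so use the tie-corrected normal approximation (with continuity correction) for the p-value.
Step 5: p-value = 0.222415; compare to alpha = 0.05. fail to reject H0.

U_X = 9.5, p = 0.222415, fail to reject H0 at alpha = 0.05.


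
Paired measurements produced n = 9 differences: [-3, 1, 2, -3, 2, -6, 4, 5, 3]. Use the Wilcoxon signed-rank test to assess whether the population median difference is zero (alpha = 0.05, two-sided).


Step 1: Drop any zero differences (none here) and take |d_i|.
|d| = [3, 1, 2, 3, 2, 6, 4, 5, 3]
Step 2: Midrank |d_i| (ties get averaged ranks).
ranks: |3|->5, |1|->1, |2|->2.5, |3|->5, |2|->2.5, |6|->9, |4|->7, |5|->8, |3|->5
Step 3: Attach original signs; sum ranks with positive sign and with negative sign.
W+ = 1 + 2.5 + 2.5 + 7 + 8 + 5 = 26
W- = 5 + 5 + 9 = 19
(Check: W+ + W- = 45 should equal n(n+1)/2 = 45.)
Step 4: Test statistic W = min(W+, W-) = 19.
Step 5: Ties in |d|, so use the tie-corrected normal approximation.
        E[W] = n(n+1)/4 = 9*10/4 = 22.5.
        Tie groups: |d|=2 (t=2), |d|=3 (t=3); sum(t^3 - t) = 30.
        Var[W] = n(n+1)(2n+1)/24 - sum(t^3-t)/48 = 1710/24 - 30/48 = 70.625.
        z = (W - E[W]) / sqrt(Var[W]) = (19 - 22.5) / 8.4039 = -0.4165.
        Two-sided p = 2*Phi(z) = 0.677063.
Step 6: alpha = 0.05. fail to reject H0.

W+ = 26, W- = 19, W = min = 19, p = 0.677063, fail to reject H0.


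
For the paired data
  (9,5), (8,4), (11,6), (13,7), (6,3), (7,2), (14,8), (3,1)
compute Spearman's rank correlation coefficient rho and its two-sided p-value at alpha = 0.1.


Step 1: Rank x and y separately (midranks; no ties here).
rank(x): 9->5, 8->4, 11->6, 13->7, 6->2, 7->3, 14->8, 3->1
rank(y): 5->5, 4->4, 6->6, 7->7, 3->3, 2->2, 8->8, 1->1
Step 2: d_i = R_x(i) - R_y(i); compute d_i^2.
  (5-5)^2=0, (4-4)^2=0, (6-6)^2=0, (7-7)^2=0, (2-3)^2=1, (3-2)^2=1, (8-8)^2=0, (1-1)^2=0
sum(d^2) = 2.
Step 3: rho = 1 - 6*2 / (8*(8^2 - 1)) = 1 - 12/504 = 0.976190.
Step 4: Under H0, t = rho * sqrt((n-2)/(1-rho^2)) = 11.0235 ~ t(6).
Step 5: Two-sided p-value from the t-distribution with 6 df = 0.000033.
Step 6: alpha = 0.1. reject H0.

rho = 0.9762, p = 0.000033, reject H0 at alpha = 0.1.


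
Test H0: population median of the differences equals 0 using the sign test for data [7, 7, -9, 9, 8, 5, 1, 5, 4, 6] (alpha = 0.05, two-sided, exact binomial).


Step 1: Discard zero differences. Original n = 10; n_eff = number of nonzero differences = 10.
Nonzero differences (with sign): +7, +7, -9, +9, +8, +5, +1, +5, +4, +6
Step 2: Count signs: positive = 9, negative = 1.
Step 3: Under H0: P(positive) = 0.5, so the number of positives S ~ Bin(10, 0.5).
Step 4: Two-sided exact p-value = sum of Bin(10,0.5) probabilities at or below the observed probability = 0.021484.
Step 5: alpha = 0.05. reject H0.

n_eff = 10, pos = 9, neg = 1, p = 0.021484, reject H0.


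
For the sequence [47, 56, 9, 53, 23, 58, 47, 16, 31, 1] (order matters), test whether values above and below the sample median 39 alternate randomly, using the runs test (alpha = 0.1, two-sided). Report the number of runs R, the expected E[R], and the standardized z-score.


Step 1: Compute median = 39; label A = above, B = below.
Labels in order: AABABAABBB  (n_A = 5, n_B = 5)
Step 2: Count runs R = 6.
Step 3: Under H0 (random ordering), E[R] = 2*n_A*n_B/(n_A+n_B) + 1 = 2*5*5/10 + 1 = 6.0000.
        Var[R] = 2*n_A*n_B*(2*n_A*n_B - n_A - n_B) / ((n_A+n_B)^2 * (n_A+n_B-1)) = 2000/900 = 2.2222.
        SD[R] = 1.4907.
Step 4: R = E[R], so z = 0 with no continuity correction.
Step 5: Two-sided p-value via normal approximation = 2*(1 - Phi(|z|)) = 1.000000.
Step 6: alpha = 0.1. fail to reject H0.

R = 6, z = 0.0000, p = 1.000000, fail to reject H0.


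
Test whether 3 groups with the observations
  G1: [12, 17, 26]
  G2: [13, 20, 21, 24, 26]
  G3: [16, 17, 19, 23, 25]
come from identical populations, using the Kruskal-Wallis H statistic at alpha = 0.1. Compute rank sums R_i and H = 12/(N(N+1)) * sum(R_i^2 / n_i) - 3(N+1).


Step 1: Combine all N = 13 observations and assign midranks.
sorted (value, group, rank): (12,G1,1), (13,G2,2), (16,G3,3), (17,G1,4.5), (17,G3,4.5), (19,G3,6), (20,G2,7), (21,G2,8), (23,G3,9), (24,G2,10), (25,G3,11), (26,G1,12.5), (26,G2,12.5)
Step 2: Sum ranks within each group.
R_1 = 18 (n_1 = 3)
R_2 = 39.5 (n_2 = 5)
R_3 = 33.5 (n_3 = 5)
Step 3: H = 12/(N(N+1)) * sum(R_i^2/n_i) - 3(N+1)
     = 12/(13*14) * (18^2/3 + 39.5^2/5 + 33.5^2/5) - 3*14
     = 0.065934 * 644.5 - 42
     = 0.494505.
Step 4: Ties present; correction factor C = 1 - 12/(13^3 - 13) = 0.994505. Corrected H = 0.494505 / 0.994505 = 0.497238.
Step 5: Under H0, H ~ chi^2(2); p-value = 0.779877.
Step 6: alpha = 0.1. fail to reject H0.

H = 0.4972, df = 2, p = 0.779877, fail to reject H0.


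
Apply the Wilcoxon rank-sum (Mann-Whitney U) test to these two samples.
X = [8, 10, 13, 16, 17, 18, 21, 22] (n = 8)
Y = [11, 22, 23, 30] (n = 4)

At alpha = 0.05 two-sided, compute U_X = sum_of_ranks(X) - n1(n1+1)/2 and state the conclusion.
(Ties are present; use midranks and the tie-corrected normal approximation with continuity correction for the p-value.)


Step 1: Combine and sort all 12 observations; assign midranks.
sorted (value, group): (8,X), (10,X), (11,Y), (13,X), (16,X), (17,X), (18,X), (21,X), (22,X), (22,Y), (23,Y), (30,Y)
ranks: 8->1, 10->2, 11->3, 13->4, 16->5, 17->6, 18->7, 21->8, 22->9.5, 22->9.5, 23->11, 30->12
Step 2: Rank sum for X: R1 = 1 + 2 + 4 + 5 + 6 + 7 + 8 + 9.5 = 42.5.
Step 3: U_X = R1 - n1(n1+1)/2 = 42.5 - 8*9/2 = 42.5 - 36 = 6.5.
       U_Y = n1*n2 - U_X = 32 - 6.5 = 25.5.
Step 4: Ties are present, so use the tie-corrected normal approximation (with continuity correction) for the p-value.
Step 5: p-value = 0.125707; compare to alpha = 0.05. fail to reject H0.

U_X = 6.5, p = 0.125707, fail to reject H0 at alpha = 0.05.


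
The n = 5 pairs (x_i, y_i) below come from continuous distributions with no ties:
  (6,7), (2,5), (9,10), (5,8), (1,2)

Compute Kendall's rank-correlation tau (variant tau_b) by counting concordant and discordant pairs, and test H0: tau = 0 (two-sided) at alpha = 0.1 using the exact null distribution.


Step 1: Enumerate the 10 unordered pairs (i,j) with i<j and classify each by sign(x_j-x_i) * sign(y_j-y_i).
  (1,2):dx=-4,dy=-2->C; (1,3):dx=+3,dy=+3->C; (1,4):dx=-1,dy=+1->D; (1,5):dx=-5,dy=-5->C
  (2,3):dx=+7,dy=+5->C; (2,4):dx=+3,dy=+3->C; (2,5):dx=-1,dy=-3->C; (3,4):dx=-4,dy=-2->C
  (3,5):dx=-8,dy=-8->C; (4,5):dx=-4,dy=-6->C
Step 2: C = 9, D = 1, total pairs = 10.
Step 3: tau = (C - D)/(n(n-1)/2) = (9 - 1)/10 = 0.800000.
Step 4: Exact two-sided p-value (enumerate n! = 120 permutations of y under H0): p = 0.083333.
Step 5: alpha = 0.1. reject H0.

tau_b = 0.8000 (C=9, D=1), p = 0.083333, reject H0.


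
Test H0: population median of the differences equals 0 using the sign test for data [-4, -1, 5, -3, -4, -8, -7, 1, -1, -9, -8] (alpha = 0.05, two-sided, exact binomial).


Step 1: Discard zero differences. Original n = 11; n_eff = number of nonzero differences = 11.
Nonzero differences (with sign): -4, -1, +5, -3, -4, -8, -7, +1, -1, -9, -8
Step 2: Count signs: positive = 2, negative = 9.
Step 3: Under H0: P(positive) = 0.5, so the number of positives S ~ Bin(11, 0.5).
Step 4: Two-sided exact p-value = sum of Bin(11,0.5) probabilities at or below the observed probability = 0.065430.
Step 5: alpha = 0.05. fail to reject H0.

n_eff = 11, pos = 2, neg = 9, p = 0.065430, fail to reject H0.


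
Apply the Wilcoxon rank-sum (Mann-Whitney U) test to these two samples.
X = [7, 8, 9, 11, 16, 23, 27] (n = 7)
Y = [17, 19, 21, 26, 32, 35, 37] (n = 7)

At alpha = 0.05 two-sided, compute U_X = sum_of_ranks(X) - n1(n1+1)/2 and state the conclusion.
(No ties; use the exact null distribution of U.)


Step 1: Combine and sort all 14 observations; assign midranks.
sorted (value, group): (7,X), (8,X), (9,X), (11,X), (16,X), (17,Y), (19,Y), (21,Y), (23,X), (26,Y), (27,X), (32,Y), (35,Y), (37,Y)
ranks: 7->1, 8->2, 9->3, 11->4, 16->5, 17->6, 19->7, 21->8, 23->9, 26->10, 27->11, 32->12, 35->13, 37->14
Step 2: Rank sum for X: R1 = 1 + 2 + 3 + 4 + 5 + 9 + 11 = 35.
Step 3: U_X = R1 - n1(n1+1)/2 = 35 - 7*8/2 = 35 - 28 = 7.
       U_Y = n1*n2 - U_X = 49 - 7 = 42.
Step 4: No ties, so the exact null distribution of U (based on enumerating the C(14,7) = 3432 equally likely rank assignments) gives the two-sided p-value.
Step 5: p-value = 0.026224; compare to alpha = 0.05. reject H0.

U_X = 7, p = 0.026224, reject H0 at alpha = 0.05.


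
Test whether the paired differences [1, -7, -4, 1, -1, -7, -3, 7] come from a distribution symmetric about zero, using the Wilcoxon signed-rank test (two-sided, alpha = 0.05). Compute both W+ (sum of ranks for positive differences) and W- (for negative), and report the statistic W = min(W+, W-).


Step 1: Drop any zero differences (none here) and take |d_i|.
|d| = [1, 7, 4, 1, 1, 7, 3, 7]
Step 2: Midrank |d_i| (ties get averaged ranks).
ranks: |1|->2, |7|->7, |4|->5, |1|->2, |1|->2, |7|->7, |3|->4, |7|->7
Step 3: Attach original signs; sum ranks with positive sign and with negative sign.
W+ = 2 + 2 + 7 = 11
W- = 7 + 5 + 2 + 7 + 4 = 25
(Check: W+ + W- = 36 should equal n(n+1)/2 = 36.)
Step 4: Test statistic W = min(W+, W-) = 11.
Step 5: Ties in |d|, so use the tie-corrected normal approximation.
        E[W] = n(n+1)/4 = 8*9/4 = 18.
        Tie groups: |d|=1 (t=3), |d|=7 (t=3); sum(t^3 - t) = 48.
        Var[W] = n(n+1)(2n+1)/24 - sum(t^3-t)/48 = 1224/24 - 48/48 = 50.
        z = (W - E[W]) / sqrt(Var[W]) = (11 - 18) / 7.0711 = -0.9899.
        Two-sided p = 2*Phi(z) = 0.322199.
Step 6: alpha = 0.05. fail to reject H0.

W+ = 11, W- = 25, W = min = 11, p = 0.322199, fail to reject H0.


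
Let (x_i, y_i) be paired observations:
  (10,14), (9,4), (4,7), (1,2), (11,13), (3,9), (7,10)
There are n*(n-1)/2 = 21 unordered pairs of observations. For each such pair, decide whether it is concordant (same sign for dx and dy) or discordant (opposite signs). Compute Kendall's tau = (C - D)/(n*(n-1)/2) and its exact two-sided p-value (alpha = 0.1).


Step 1: Enumerate the 21 unordered pairs (i,j) with i<j and classify each by sign(x_j-x_i) * sign(y_j-y_i).
  (1,2):dx=-1,dy=-10->C; (1,3):dx=-6,dy=-7->C; (1,4):dx=-9,dy=-12->C; (1,5):dx=+1,dy=-1->D
  (1,6):dx=-7,dy=-5->C; (1,7):dx=-3,dy=-4->C; (2,3):dx=-5,dy=+3->D; (2,4):dx=-8,dy=-2->C
  (2,5):dx=+2,dy=+9->C; (2,6):dx=-6,dy=+5->D; (2,7):dx=-2,dy=+6->D; (3,4):dx=-3,dy=-5->C
  (3,5):dx=+7,dy=+6->C; (3,6):dx=-1,dy=+2->D; (3,7):dx=+3,dy=+3->C; (4,5):dx=+10,dy=+11->C
  (4,6):dx=+2,dy=+7->C; (4,7):dx=+6,dy=+8->C; (5,6):dx=-8,dy=-4->C; (5,7):dx=-4,dy=-3->C
  (6,7):dx=+4,dy=+1->C
Step 2: C = 16, D = 5, total pairs = 21.
Step 3: tau = (C - D)/(n(n-1)/2) = (16 - 5)/21 = 0.523810.
Step 4: Exact two-sided p-value (enumerate n! = 5040 permutations of y under H0): p = 0.136111.
Step 5: alpha = 0.1. fail to reject H0.

tau_b = 0.5238 (C=16, D=5), p = 0.136111, fail to reject H0.


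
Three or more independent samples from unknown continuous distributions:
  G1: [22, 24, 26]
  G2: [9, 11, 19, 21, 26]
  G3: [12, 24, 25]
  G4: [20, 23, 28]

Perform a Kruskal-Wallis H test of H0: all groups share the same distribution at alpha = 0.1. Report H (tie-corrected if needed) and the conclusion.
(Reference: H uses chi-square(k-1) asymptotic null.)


Step 1: Combine all N = 14 observations and assign midranks.
sorted (value, group, rank): (9,G2,1), (11,G2,2), (12,G3,3), (19,G2,4), (20,G4,5), (21,G2,6), (22,G1,7), (23,G4,8), (24,G1,9.5), (24,G3,9.5), (25,G3,11), (26,G1,12.5), (26,G2,12.5), (28,G4,14)
Step 2: Sum ranks within each group.
R_1 = 29 (n_1 = 3)
R_2 = 25.5 (n_2 = 5)
R_3 = 23.5 (n_3 = 3)
R_4 = 27 (n_4 = 3)
Step 3: H = 12/(N(N+1)) * sum(R_i^2/n_i) - 3(N+1)
     = 12/(14*15) * (29^2/3 + 25.5^2/5 + 23.5^2/3 + 27^2/3) - 3*15
     = 0.057143 * 837.467 - 45
     = 2.855238.
Step 4: Ties present; correction factor C = 1 - 12/(14^3 - 14) = 0.995604. Corrected H = 2.855238 / 0.995604 = 2.867844.
Step 5: Under H0, H ~ chi^2(3); p-value = 0.412453.
Step 6: alpha = 0.1. fail to reject H0.

H = 2.8678, df = 3, p = 0.412453, fail to reject H0.


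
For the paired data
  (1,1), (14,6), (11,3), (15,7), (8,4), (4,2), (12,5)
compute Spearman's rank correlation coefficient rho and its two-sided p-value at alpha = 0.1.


Step 1: Rank x and y separately (midranks; no ties here).
rank(x): 1->1, 14->6, 11->4, 15->7, 8->3, 4->2, 12->5
rank(y): 1->1, 6->6, 3->3, 7->7, 4->4, 2->2, 5->5
Step 2: d_i = R_x(i) - R_y(i); compute d_i^2.
  (1-1)^2=0, (6-6)^2=0, (4-3)^2=1, (7-7)^2=0, (3-4)^2=1, (2-2)^2=0, (5-5)^2=0
sum(d^2) = 2.
Step 3: rho = 1 - 6*2 / (7*(7^2 - 1)) = 1 - 12/336 = 0.964286.
Step 4: Under H0, t = rho * sqrt((n-2)/(1-rho^2)) = 8.1408 ~ t(5).
Step 5: Two-sided p-value from the t-distribution with 5 df = 0.000454.
Step 6: alpha = 0.1. reject H0.

rho = 0.9643, p = 0.000454, reject H0 at alpha = 0.1.


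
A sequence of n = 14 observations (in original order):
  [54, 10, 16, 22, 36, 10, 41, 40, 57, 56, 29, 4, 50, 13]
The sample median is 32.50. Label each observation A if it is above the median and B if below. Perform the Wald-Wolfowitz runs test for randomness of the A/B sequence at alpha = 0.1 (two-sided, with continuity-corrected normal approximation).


Step 1: Compute median = 32.50; label A = above, B = below.
Labels in order: ABBBABAAAABBAB  (n_A = 7, n_B = 7)
Step 2: Count runs R = 8.
Step 3: Under H0 (random ordering), E[R] = 2*n_A*n_B/(n_A+n_B) + 1 = 2*7*7/14 + 1 = 8.0000.
        Var[R] = 2*n_A*n_B*(2*n_A*n_B - n_A - n_B) / ((n_A+n_B)^2 * (n_A+n_B-1)) = 8232/2548 = 3.2308.
        SD[R] = 1.7974.
Step 4: R = E[R], so z = 0 with no continuity correction.
Step 5: Two-sided p-value via normal approximation = 2*(1 - Phi(|z|)) = 1.000000.
Step 6: alpha = 0.1. fail to reject H0.

R = 8, z = 0.0000, p = 1.000000, fail to reject H0.


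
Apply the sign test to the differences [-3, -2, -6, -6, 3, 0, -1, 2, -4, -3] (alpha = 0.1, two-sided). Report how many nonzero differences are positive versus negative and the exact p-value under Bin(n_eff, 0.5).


Step 1: Discard zero differences. Original n = 10; n_eff = number of nonzero differences = 9.
Nonzero differences (with sign): -3, -2, -6, -6, +3, -1, +2, -4, -3
Step 2: Count signs: positive = 2, negative = 7.
Step 3: Under H0: P(positive) = 0.5, so the number of positives S ~ Bin(9, 0.5).
Step 4: Two-sided exact p-value = sum of Bin(9,0.5) probabilities at or below the observed probability = 0.179688.
Step 5: alpha = 0.1. fail to reject H0.

n_eff = 9, pos = 2, neg = 7, p = 0.179688, fail to reject H0.


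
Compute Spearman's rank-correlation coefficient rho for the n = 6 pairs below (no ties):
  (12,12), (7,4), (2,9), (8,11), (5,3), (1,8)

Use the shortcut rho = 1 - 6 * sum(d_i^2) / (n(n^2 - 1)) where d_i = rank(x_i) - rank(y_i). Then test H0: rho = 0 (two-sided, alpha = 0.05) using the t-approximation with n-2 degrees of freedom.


Step 1: Rank x and y separately (midranks; no ties here).
rank(x): 12->6, 7->4, 2->2, 8->5, 5->3, 1->1
rank(y): 12->6, 4->2, 9->4, 11->5, 3->1, 8->3
Step 2: d_i = R_x(i) - R_y(i); compute d_i^2.
  (6-6)^2=0, (4-2)^2=4, (2-4)^2=4, (5-5)^2=0, (3-1)^2=4, (1-3)^2=4
sum(d^2) = 16.
Step 3: rho = 1 - 6*16 / (6*(6^2 - 1)) = 1 - 96/210 = 0.542857.
Step 4: Under H0, t = rho * sqrt((n-2)/(1-rho^2)) = 1.2928 ~ t(4).
Step 5: Two-sided p-value from the t-distribution with 4 df = 0.265703.
Step 6: alpha = 0.05. fail to reject H0.

rho = 0.5429, p = 0.265703, fail to reject H0 at alpha = 0.05.


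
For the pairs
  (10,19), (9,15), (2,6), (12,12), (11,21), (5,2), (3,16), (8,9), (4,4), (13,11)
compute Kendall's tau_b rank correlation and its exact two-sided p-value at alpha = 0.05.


Step 1: Enumerate the 45 unordered pairs (i,j) with i<j and classify each by sign(x_j-x_i) * sign(y_j-y_i).
  (1,2):dx=-1,dy=-4->C; (1,3):dx=-8,dy=-13->C; (1,4):dx=+2,dy=-7->D; (1,5):dx=+1,dy=+2->C
  (1,6):dx=-5,dy=-17->C; (1,7):dx=-7,dy=-3->C; (1,8):dx=-2,dy=-10->C; (1,9):dx=-6,dy=-15->C
  (1,10):dx=+3,dy=-8->D; (2,3):dx=-7,dy=-9->C; (2,4):dx=+3,dy=-3->D; (2,5):dx=+2,dy=+6->C
  (2,6):dx=-4,dy=-13->C; (2,7):dx=-6,dy=+1->D; (2,8):dx=-1,dy=-6->C; (2,9):dx=-5,dy=-11->C
  (2,10):dx=+4,dy=-4->D; (3,4):dx=+10,dy=+6->C; (3,5):dx=+9,dy=+15->C; (3,6):dx=+3,dy=-4->D
  (3,7):dx=+1,dy=+10->C; (3,8):dx=+6,dy=+3->C; (3,9):dx=+2,dy=-2->D; (3,10):dx=+11,dy=+5->C
  (4,5):dx=-1,dy=+9->D; (4,6):dx=-7,dy=-10->C; (4,7):dx=-9,dy=+4->D; (4,8):dx=-4,dy=-3->C
  (4,9):dx=-8,dy=-8->C; (4,10):dx=+1,dy=-1->D; (5,6):dx=-6,dy=-19->C; (5,7):dx=-8,dy=-5->C
  (5,8):dx=-3,dy=-12->C; (5,9):dx=-7,dy=-17->C; (5,10):dx=+2,dy=-10->D; (6,7):dx=-2,dy=+14->D
  (6,8):dx=+3,dy=+7->C; (6,9):dx=-1,dy=+2->D; (6,10):dx=+8,dy=+9->C; (7,8):dx=+5,dy=-7->D
  (7,9):dx=+1,dy=-12->D; (7,10):dx=+10,dy=-5->D; (8,9):dx=-4,dy=-5->C; (8,10):dx=+5,dy=+2->C
  (9,10):dx=+9,dy=+7->C
Step 2: C = 29, D = 16, total pairs = 45.
Step 3: tau = (C - D)/(n(n-1)/2) = (29 - 16)/45 = 0.288889.
Step 4: Exact two-sided p-value (enumerate n! = 3628800 permutations of y under H0): p = 0.291248.
Step 5: alpha = 0.05. fail to reject H0.

tau_b = 0.2889 (C=29, D=16), p = 0.291248, fail to reject H0.


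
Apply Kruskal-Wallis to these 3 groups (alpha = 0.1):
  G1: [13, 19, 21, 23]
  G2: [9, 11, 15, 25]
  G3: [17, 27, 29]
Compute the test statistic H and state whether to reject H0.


Step 1: Combine all N = 11 observations and assign midranks.
sorted (value, group, rank): (9,G2,1), (11,G2,2), (13,G1,3), (15,G2,4), (17,G3,5), (19,G1,6), (21,G1,7), (23,G1,8), (25,G2,9), (27,G3,10), (29,G3,11)
Step 2: Sum ranks within each group.
R_1 = 24 (n_1 = 4)
R_2 = 16 (n_2 = 4)
R_3 = 26 (n_3 = 3)
Step 3: H = 12/(N(N+1)) * sum(R_i^2/n_i) - 3(N+1)
     = 12/(11*12) * (24^2/4 + 16^2/4 + 26^2/3) - 3*12
     = 0.090909 * 433.333 - 36
     = 3.393939.
Step 4: No ties, so H is used without correction.
Step 5: Under H0, H ~ chi^2(2); p-value = 0.183238.
Step 6: alpha = 0.1. fail to reject H0.

H = 3.3939, df = 2, p = 0.183238, fail to reject H0.


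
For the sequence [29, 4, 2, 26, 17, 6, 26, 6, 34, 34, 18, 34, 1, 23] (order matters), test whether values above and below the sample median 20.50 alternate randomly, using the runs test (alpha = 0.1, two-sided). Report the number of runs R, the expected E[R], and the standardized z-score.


Step 1: Compute median = 20.50; label A = above, B = below.
Labels in order: ABBABBABAABABA  (n_A = 7, n_B = 7)
Step 2: Count runs R = 11.
Step 3: Under H0 (random ordering), E[R] = 2*n_A*n_B/(n_A+n_B) + 1 = 2*7*7/14 + 1 = 8.0000.
        Var[R] = 2*n_A*n_B*(2*n_A*n_B - n_A - n_B) / ((n_A+n_B)^2 * (n_A+n_B-1)) = 8232/2548 = 3.2308.
        SD[R] = 1.7974.
Step 4: Continuity-corrected z = (R - 0.5 - E[R]) / SD[R] = (11 - 0.5 - 8.0000) / 1.7974 = 1.3909.
Step 5: Two-sided p-value via normal approximation = 2*(1 - Phi(|z|)) = 0.164264.
Step 6: alpha = 0.1. fail to reject H0.

R = 11, z = 1.3909, p = 0.164264, fail to reject H0.


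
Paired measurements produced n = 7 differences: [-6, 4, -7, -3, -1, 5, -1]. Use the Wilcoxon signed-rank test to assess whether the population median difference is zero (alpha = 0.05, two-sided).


Step 1: Drop any zero differences (none here) and take |d_i|.
|d| = [6, 4, 7, 3, 1, 5, 1]
Step 2: Midrank |d_i| (ties get averaged ranks).
ranks: |6|->6, |4|->4, |7|->7, |3|->3, |1|->1.5, |5|->5, |1|->1.5
Step 3: Attach original signs; sum ranks with positive sign and with negative sign.
W+ = 4 + 5 = 9
W- = 6 + 7 + 3 + 1.5 + 1.5 = 19
(Check: W+ + W- = 28 should equal n(n+1)/2 = 28.)
Step 4: Test statistic W = min(W+, W-) = 9.
Step 5: Ties in |d|, so use the tie-corrected normal approximation.
        E[W] = n(n+1)/4 = 7*8/4 = 14.
        Tie groups: |d|=1 (t=2); sum(t^3 - t) = 6.
        Var[W] = n(n+1)(2n+1)/24 - sum(t^3-t)/48 = 840/24 - 6/48 = 34.875.
        z = (W - E[W]) / sqrt(Var[W]) = (9 - 14) / 5.9055 = -0.8467.
        Two-sided p = 2*Phi(z) = 0.397180.
Step 6: alpha = 0.05. fail to reject H0.

W+ = 9, W- = 19, W = min = 9, p = 0.397180, fail to reject H0.


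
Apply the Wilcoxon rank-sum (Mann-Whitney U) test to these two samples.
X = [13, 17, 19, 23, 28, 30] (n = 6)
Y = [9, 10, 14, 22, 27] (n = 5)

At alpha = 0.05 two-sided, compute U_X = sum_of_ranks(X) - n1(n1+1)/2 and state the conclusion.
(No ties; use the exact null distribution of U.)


Step 1: Combine and sort all 11 observations; assign midranks.
sorted (value, group): (9,Y), (10,Y), (13,X), (14,Y), (17,X), (19,X), (22,Y), (23,X), (27,Y), (28,X), (30,X)
ranks: 9->1, 10->2, 13->3, 14->4, 17->5, 19->6, 22->7, 23->8, 27->9, 28->10, 30->11
Step 2: Rank sum for X: R1 = 3 + 5 + 6 + 8 + 10 + 11 = 43.
Step 3: U_X = R1 - n1(n1+1)/2 = 43 - 6*7/2 = 43 - 21 = 22.
       U_Y = n1*n2 - U_X = 30 - 22 = 8.
Step 4: No ties, so the exact null distribution of U (based on enumerating the C(11,6) = 462 equally likely rank assignments) gives the two-sided p-value.
Step 5: p-value = 0.246753; compare to alpha = 0.05. fail to reject H0.

U_X = 22, p = 0.246753, fail to reject H0 at alpha = 0.05.


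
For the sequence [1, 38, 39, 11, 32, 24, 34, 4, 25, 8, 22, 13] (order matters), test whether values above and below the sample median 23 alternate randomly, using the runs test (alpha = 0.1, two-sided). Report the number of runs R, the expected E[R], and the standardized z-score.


Step 1: Compute median = 23; label A = above, B = below.
Labels in order: BAABAAABABBB  (n_A = 6, n_B = 6)
Step 2: Count runs R = 7.
Step 3: Under H0 (random ordering), E[R] = 2*n_A*n_B/(n_A+n_B) + 1 = 2*6*6/12 + 1 = 7.0000.
        Var[R] = 2*n_A*n_B*(2*n_A*n_B - n_A - n_B) / ((n_A+n_B)^2 * (n_A+n_B-1)) = 4320/1584 = 2.7273.
        SD[R] = 1.6514.
Step 4: R = E[R], so z = 0 with no continuity correction.
Step 5: Two-sided p-value via normal approximation = 2*(1 - Phi(|z|)) = 1.000000.
Step 6: alpha = 0.1. fail to reject H0.

R = 7, z = 0.0000, p = 1.000000, fail to reject H0.


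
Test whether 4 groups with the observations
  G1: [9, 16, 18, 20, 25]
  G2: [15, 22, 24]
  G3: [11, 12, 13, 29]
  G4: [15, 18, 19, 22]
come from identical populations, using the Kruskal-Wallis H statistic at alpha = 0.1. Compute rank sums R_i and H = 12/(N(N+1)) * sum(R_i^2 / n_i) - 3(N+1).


Step 1: Combine all N = 16 observations and assign midranks.
sorted (value, group, rank): (9,G1,1), (11,G3,2), (12,G3,3), (13,G3,4), (15,G2,5.5), (15,G4,5.5), (16,G1,7), (18,G1,8.5), (18,G4,8.5), (19,G4,10), (20,G1,11), (22,G2,12.5), (22,G4,12.5), (24,G2,14), (25,G1,15), (29,G3,16)
Step 2: Sum ranks within each group.
R_1 = 42.5 (n_1 = 5)
R_2 = 32 (n_2 = 3)
R_3 = 25 (n_3 = 4)
R_4 = 36.5 (n_4 = 4)
Step 3: H = 12/(N(N+1)) * sum(R_i^2/n_i) - 3(N+1)
     = 12/(16*17) * (42.5^2/5 + 32^2/3 + 25^2/4 + 36.5^2/4) - 3*17
     = 0.044118 * 1191.9 - 51
     = 1.583640.
Step 4: Ties present; correction factor C = 1 - 18/(16^3 - 16) = 0.995588. Corrected H = 1.583640 / 0.995588 = 1.590657.
Step 5: Under H0, H ~ chi^2(3); p-value = 0.661510.
Step 6: alpha = 0.1. fail to reject H0.

H = 1.5907, df = 3, p = 0.661510, fail to reject H0.


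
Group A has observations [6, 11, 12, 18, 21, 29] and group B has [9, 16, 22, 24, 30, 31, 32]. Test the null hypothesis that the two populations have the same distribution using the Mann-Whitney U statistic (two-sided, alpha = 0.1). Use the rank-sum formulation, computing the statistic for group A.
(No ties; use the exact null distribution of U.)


Step 1: Combine and sort all 13 observations; assign midranks.
sorted (value, group): (6,X), (9,Y), (11,X), (12,X), (16,Y), (18,X), (21,X), (22,Y), (24,Y), (29,X), (30,Y), (31,Y), (32,Y)
ranks: 6->1, 9->2, 11->3, 12->4, 16->5, 18->6, 21->7, 22->8, 24->9, 29->10, 30->11, 31->12, 32->13
Step 2: Rank sum for X: R1 = 1 + 3 + 4 + 6 + 7 + 10 = 31.
Step 3: U_X = R1 - n1(n1+1)/2 = 31 - 6*7/2 = 31 - 21 = 10.
       U_Y = n1*n2 - U_X = 42 - 10 = 32.
Step 4: No ties, so the exact null distribution of U (based on enumerating the C(13,6) = 1716 equally likely rank assignments) gives the two-sided p-value.
Step 5: p-value = 0.137529; compare to alpha = 0.1. fail to reject H0.

U_X = 10, p = 0.137529, fail to reject H0 at alpha = 0.1.


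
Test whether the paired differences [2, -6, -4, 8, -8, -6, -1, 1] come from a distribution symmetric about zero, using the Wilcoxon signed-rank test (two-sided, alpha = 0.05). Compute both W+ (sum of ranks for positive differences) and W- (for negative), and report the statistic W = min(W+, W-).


Step 1: Drop any zero differences (none here) and take |d_i|.
|d| = [2, 6, 4, 8, 8, 6, 1, 1]
Step 2: Midrank |d_i| (ties get averaged ranks).
ranks: |2|->3, |6|->5.5, |4|->4, |8|->7.5, |8|->7.5, |6|->5.5, |1|->1.5, |1|->1.5
Step 3: Attach original signs; sum ranks with positive sign and with negative sign.
W+ = 3 + 7.5 + 1.5 = 12
W- = 5.5 + 4 + 7.5 + 5.5 + 1.5 = 24
(Check: W+ + W- = 36 should equal n(n+1)/2 = 36.)
Step 4: Test statistic W = min(W+, W-) = 12.
Step 5: Ties in |d|, so use the tie-corrected normal approximation.
        E[W] = n(n+1)/4 = 8*9/4 = 18.
        Tie groups: |d|=1 (t=2), |d|=6 (t=2), |d|=8 (t=2); sum(t^3 - t) = 18.
        Var[W] = n(n+1)(2n+1)/24 - sum(t^3-t)/48 = 1224/24 - 18/48 = 50.625.
        z = (W - E[W]) / sqrt(Var[W]) = (12 - 18) / 7.1151 = -0.8433.
        Two-sided p = 2*Phi(z) = 0.399075.
Step 6: alpha = 0.05. fail to reject H0.

W+ = 12, W- = 24, W = min = 12, p = 0.399075, fail to reject H0.


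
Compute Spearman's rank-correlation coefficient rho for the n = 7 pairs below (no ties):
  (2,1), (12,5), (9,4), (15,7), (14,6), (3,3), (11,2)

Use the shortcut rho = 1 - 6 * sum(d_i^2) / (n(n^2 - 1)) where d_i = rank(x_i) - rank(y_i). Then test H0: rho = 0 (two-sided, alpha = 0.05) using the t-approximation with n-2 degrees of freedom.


Step 1: Rank x and y separately (midranks; no ties here).
rank(x): 2->1, 12->5, 9->3, 15->7, 14->6, 3->2, 11->4
rank(y): 1->1, 5->5, 4->4, 7->7, 6->6, 3->3, 2->2
Step 2: d_i = R_x(i) - R_y(i); compute d_i^2.
  (1-1)^2=0, (5-5)^2=0, (3-4)^2=1, (7-7)^2=0, (6-6)^2=0, (2-3)^2=1, (4-2)^2=4
sum(d^2) = 6.
Step 3: rho = 1 - 6*6 / (7*(7^2 - 1)) = 1 - 36/336 = 0.892857.
Step 4: Under H0, t = rho * sqrt((n-2)/(1-rho^2)) = 4.4333 ~ t(5).
Step 5: Two-sided p-value from the t-distribution with 5 df = 0.006807.
Step 6: alpha = 0.05. reject H0.

rho = 0.8929, p = 0.006807, reject H0 at alpha = 0.05.


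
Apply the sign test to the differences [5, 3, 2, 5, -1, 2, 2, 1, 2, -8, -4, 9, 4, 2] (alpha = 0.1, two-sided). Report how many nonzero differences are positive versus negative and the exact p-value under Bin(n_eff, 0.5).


Step 1: Discard zero differences. Original n = 14; n_eff = number of nonzero differences = 14.
Nonzero differences (with sign): +5, +3, +2, +5, -1, +2, +2, +1, +2, -8, -4, +9, +4, +2
Step 2: Count signs: positive = 11, negative = 3.
Step 3: Under H0: P(positive) = 0.5, so the number of positives S ~ Bin(14, 0.5).
Step 4: Two-sided exact p-value = sum of Bin(14,0.5) probabilities at or below the observed probability = 0.057373.
Step 5: alpha = 0.1. reject H0.

n_eff = 14, pos = 11, neg = 3, p = 0.057373, reject H0.


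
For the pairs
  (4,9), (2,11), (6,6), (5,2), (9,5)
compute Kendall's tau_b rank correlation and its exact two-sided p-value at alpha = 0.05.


Step 1: Enumerate the 10 unordered pairs (i,j) with i<j and classify each by sign(x_j-x_i) * sign(y_j-y_i).
  (1,2):dx=-2,dy=+2->D; (1,3):dx=+2,dy=-3->D; (1,4):dx=+1,dy=-7->D; (1,5):dx=+5,dy=-4->D
  (2,3):dx=+4,dy=-5->D; (2,4):dx=+3,dy=-9->D; (2,5):dx=+7,dy=-6->D; (3,4):dx=-1,dy=-4->C
  (3,5):dx=+3,dy=-1->D; (4,5):dx=+4,dy=+3->C
Step 2: C = 2, D = 8, total pairs = 10.
Step 3: tau = (C - D)/(n(n-1)/2) = (2 - 8)/10 = -0.600000.
Step 4: Exact two-sided p-value (enumerate n! = 120 permutations of y under H0): p = 0.233333.
Step 5: alpha = 0.05. fail to reject H0.

tau_b = -0.6000 (C=2, D=8), p = 0.233333, fail to reject H0.


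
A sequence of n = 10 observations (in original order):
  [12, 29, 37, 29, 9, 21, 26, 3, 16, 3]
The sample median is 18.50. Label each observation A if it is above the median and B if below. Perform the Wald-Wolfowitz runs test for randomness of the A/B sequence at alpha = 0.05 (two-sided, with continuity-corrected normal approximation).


Step 1: Compute median = 18.50; label A = above, B = below.
Labels in order: BAAABAABBB  (n_A = 5, n_B = 5)
Step 2: Count runs R = 5.
Step 3: Under H0 (random ordering), E[R] = 2*n_A*n_B/(n_A+n_B) + 1 = 2*5*5/10 + 1 = 6.0000.
        Var[R] = 2*n_A*n_B*(2*n_A*n_B - n_A - n_B) / ((n_A+n_B)^2 * (n_A+n_B-1)) = 2000/900 = 2.2222.
        SD[R] = 1.4907.
Step 4: Continuity-corrected z = (R + 0.5 - E[R]) / SD[R] = (5 + 0.5 - 6.0000) / 1.4907 = -0.3354.
Step 5: Two-sided p-value via normal approximation = 2*(1 - Phi(|z|)) = 0.737316.
Step 6: alpha = 0.05. fail to reject H0.

R = 5, z = -0.3354, p = 0.737316, fail to reject H0.


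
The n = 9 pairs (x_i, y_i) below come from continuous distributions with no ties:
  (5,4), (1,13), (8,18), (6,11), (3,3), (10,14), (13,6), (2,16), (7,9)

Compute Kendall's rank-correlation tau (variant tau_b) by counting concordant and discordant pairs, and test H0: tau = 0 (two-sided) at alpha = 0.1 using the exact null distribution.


Step 1: Enumerate the 36 unordered pairs (i,j) with i<j and classify each by sign(x_j-x_i) * sign(y_j-y_i).
  (1,2):dx=-4,dy=+9->D; (1,3):dx=+3,dy=+14->C; (1,4):dx=+1,dy=+7->C; (1,5):dx=-2,dy=-1->C
  (1,6):dx=+5,dy=+10->C; (1,7):dx=+8,dy=+2->C; (1,8):dx=-3,dy=+12->D; (1,9):dx=+2,dy=+5->C
  (2,3):dx=+7,dy=+5->C; (2,4):dx=+5,dy=-2->D; (2,5):dx=+2,dy=-10->D; (2,6):dx=+9,dy=+1->C
  (2,7):dx=+12,dy=-7->D; (2,8):dx=+1,dy=+3->C; (2,9):dx=+6,dy=-4->D; (3,4):dx=-2,dy=-7->C
  (3,5):dx=-5,dy=-15->C; (3,6):dx=+2,dy=-4->D; (3,7):dx=+5,dy=-12->D; (3,8):dx=-6,dy=-2->C
  (3,9):dx=-1,dy=-9->C; (4,5):dx=-3,dy=-8->C; (4,6):dx=+4,dy=+3->C; (4,7):dx=+7,dy=-5->D
  (4,8):dx=-4,dy=+5->D; (4,9):dx=+1,dy=-2->D; (5,6):dx=+7,dy=+11->C; (5,7):dx=+10,dy=+3->C
  (5,8):dx=-1,dy=+13->D; (5,9):dx=+4,dy=+6->C; (6,7):dx=+3,dy=-8->D; (6,8):dx=-8,dy=+2->D
  (6,9):dx=-3,dy=-5->C; (7,8):dx=-11,dy=+10->D; (7,9):dx=-6,dy=+3->D; (8,9):dx=+5,dy=-7->D
Step 2: C = 19, D = 17, total pairs = 36.
Step 3: tau = (C - D)/(n(n-1)/2) = (19 - 17)/36 = 0.055556.
Step 4: Exact two-sided p-value (enumerate n! = 362880 permutations of y under H0): p = 0.919455.
Step 5: alpha = 0.1. fail to reject H0.

tau_b = 0.0556 (C=19, D=17), p = 0.919455, fail to reject H0.


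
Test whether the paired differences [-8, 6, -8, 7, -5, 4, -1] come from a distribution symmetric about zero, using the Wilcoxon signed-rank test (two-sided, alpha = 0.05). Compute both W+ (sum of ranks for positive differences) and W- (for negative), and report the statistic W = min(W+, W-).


Step 1: Drop any zero differences (none here) and take |d_i|.
|d| = [8, 6, 8, 7, 5, 4, 1]
Step 2: Midrank |d_i| (ties get averaged ranks).
ranks: |8|->6.5, |6|->4, |8|->6.5, |7|->5, |5|->3, |4|->2, |1|->1
Step 3: Attach original signs; sum ranks with positive sign and with negative sign.
W+ = 4 + 5 + 2 = 11
W- = 6.5 + 6.5 + 3 + 1 = 17
(Check: W+ + W- = 28 should equal n(n+1)/2 = 28.)
Step 4: Test statistic W = min(W+, W-) = 11.
Step 5: Ties in |d|, so use the tie-corrected normal approximation.
        E[W] = n(n+1)/4 = 7*8/4 = 14.
        Tie groups: |d|=8 (t=2); sum(t^3 - t) = 6.
        Var[W] = n(n+1)(2n+1)/24 - sum(t^3-t)/48 = 840/24 - 6/48 = 34.875.
        z = (W - E[W]) / sqrt(Var[W]) = (11 - 14) / 5.9055 = -0.5080.
        Two-sided p = 2*Phi(z) = 0.611453.
Step 6: alpha = 0.05. fail to reject H0.

W+ = 11, W- = 17, W = min = 11, p = 0.611453, fail to reject H0.


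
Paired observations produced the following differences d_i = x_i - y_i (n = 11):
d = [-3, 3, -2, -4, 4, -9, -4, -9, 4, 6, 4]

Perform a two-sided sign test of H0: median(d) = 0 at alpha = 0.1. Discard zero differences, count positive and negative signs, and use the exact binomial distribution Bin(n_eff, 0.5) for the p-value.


Step 1: Discard zero differences. Original n = 11; n_eff = number of nonzero differences = 11.
Nonzero differences (with sign): -3, +3, -2, -4, +4, -9, -4, -9, +4, +6, +4
Step 2: Count signs: positive = 5, negative = 6.
Step 3: Under H0: P(positive) = 0.5, so the number of positives S ~ Bin(11, 0.5).
Step 4: Two-sided exact p-value = sum of Bin(11,0.5) probabilities at or below the observed probability = 1.000000.
Step 5: alpha = 0.1. fail to reject H0.

n_eff = 11, pos = 5, neg = 6, p = 1.000000, fail to reject H0.
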